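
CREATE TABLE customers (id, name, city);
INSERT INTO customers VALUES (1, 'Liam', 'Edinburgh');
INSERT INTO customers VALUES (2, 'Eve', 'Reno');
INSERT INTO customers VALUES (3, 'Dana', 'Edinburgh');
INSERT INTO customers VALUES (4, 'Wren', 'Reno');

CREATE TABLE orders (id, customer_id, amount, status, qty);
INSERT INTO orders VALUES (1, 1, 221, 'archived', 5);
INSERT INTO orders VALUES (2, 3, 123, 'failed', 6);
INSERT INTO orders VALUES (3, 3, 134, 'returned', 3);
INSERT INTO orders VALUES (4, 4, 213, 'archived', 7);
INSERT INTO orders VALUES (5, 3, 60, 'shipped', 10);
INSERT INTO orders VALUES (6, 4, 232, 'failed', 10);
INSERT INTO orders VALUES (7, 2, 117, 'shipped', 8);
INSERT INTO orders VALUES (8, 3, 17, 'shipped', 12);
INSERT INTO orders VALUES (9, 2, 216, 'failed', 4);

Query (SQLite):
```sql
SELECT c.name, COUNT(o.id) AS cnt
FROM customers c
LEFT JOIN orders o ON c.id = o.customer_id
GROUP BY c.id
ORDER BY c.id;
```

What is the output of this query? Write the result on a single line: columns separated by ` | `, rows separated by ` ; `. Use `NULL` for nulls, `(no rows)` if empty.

LEFT JOIN keeps every customers row; unmatched ones get NULL for orders columns.
Group by customers.id and compute COUNT(o.id). COUNT(col) of an all-NULL group is 0.
  1: ids {1} → COUNT(o.id)=1
  2: ids {7, 9} → COUNT(o.id)=2
  3: ids {2, 3, 5, 8} → COUNT(o.id)=4
  4: ids {4, 6} → COUNT(o.id)=2

Liam | 1 ; Eve | 2 ; Dana | 4 ; Wren | 2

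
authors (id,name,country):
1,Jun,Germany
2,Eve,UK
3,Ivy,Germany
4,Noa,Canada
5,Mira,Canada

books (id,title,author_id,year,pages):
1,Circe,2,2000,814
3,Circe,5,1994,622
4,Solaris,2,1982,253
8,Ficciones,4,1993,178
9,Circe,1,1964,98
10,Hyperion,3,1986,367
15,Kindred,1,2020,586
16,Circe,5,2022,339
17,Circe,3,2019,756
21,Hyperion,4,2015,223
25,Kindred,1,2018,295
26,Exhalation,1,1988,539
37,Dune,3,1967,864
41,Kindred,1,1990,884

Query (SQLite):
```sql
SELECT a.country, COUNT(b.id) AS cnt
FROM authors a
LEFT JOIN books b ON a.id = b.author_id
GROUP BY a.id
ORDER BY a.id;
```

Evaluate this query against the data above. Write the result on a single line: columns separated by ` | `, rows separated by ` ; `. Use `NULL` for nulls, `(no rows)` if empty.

Germany | 5 ; UK | 2 ; Germany | 3 ; Canada | 2 ; Canada | 2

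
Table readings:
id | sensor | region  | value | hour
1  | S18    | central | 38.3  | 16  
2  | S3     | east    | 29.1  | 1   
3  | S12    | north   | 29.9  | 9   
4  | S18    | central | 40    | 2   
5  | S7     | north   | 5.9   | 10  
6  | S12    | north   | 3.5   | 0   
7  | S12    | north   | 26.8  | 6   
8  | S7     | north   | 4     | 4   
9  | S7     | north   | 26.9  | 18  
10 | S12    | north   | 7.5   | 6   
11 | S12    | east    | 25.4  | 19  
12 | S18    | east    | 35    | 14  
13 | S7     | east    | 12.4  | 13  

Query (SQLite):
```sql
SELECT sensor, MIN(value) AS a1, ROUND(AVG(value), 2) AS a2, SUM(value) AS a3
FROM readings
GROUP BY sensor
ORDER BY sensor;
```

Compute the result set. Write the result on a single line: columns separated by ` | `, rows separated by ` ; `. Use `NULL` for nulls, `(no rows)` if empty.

S12 | 3.5 | 18.62 | 93.1 ; S18 | 35 | 37.77 | 113.3 ; S3 | 29.1 | 29.1 | 29.1 ; S7 | 4 | 12.3 | 49.2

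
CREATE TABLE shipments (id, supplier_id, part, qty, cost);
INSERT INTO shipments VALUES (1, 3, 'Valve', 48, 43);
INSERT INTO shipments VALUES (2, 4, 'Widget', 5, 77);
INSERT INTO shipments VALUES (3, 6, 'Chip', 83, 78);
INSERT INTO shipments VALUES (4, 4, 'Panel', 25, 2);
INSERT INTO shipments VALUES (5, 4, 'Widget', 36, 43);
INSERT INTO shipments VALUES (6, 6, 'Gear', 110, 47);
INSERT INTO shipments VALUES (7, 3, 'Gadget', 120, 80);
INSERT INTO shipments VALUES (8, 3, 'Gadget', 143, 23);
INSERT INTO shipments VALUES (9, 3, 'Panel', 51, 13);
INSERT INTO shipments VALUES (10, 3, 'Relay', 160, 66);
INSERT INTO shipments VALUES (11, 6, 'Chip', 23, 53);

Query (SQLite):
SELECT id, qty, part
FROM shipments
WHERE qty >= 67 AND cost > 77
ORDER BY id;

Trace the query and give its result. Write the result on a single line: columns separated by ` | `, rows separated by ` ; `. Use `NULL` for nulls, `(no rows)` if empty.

3 | 83 | Chip ; 7 | 120 | Gadget

qty >= 67: ids {3, 6, 7, 8, 10}
cost > 77: ids {3, 7}
Combine with AND.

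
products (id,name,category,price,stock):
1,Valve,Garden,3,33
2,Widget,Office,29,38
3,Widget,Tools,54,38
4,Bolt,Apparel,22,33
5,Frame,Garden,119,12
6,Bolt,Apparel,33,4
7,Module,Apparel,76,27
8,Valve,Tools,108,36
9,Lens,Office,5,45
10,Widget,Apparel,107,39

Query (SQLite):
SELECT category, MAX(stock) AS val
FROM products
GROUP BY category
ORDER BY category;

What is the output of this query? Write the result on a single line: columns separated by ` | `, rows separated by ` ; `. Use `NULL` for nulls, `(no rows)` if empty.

Apparel | 39 ; Garden | 33 ; Office | 45 ; Tools | 38

Partition products by category; compute MAX(stock) within each group.
  Apparel: ids {4, 6, 7, 10} → MAX(stock)=39
  Garden: ids {1, 5} → MAX(stock)=33
  Office: ids {2, 9} → MAX(stock)=45
  Tools: ids {3, 8} → MAX(stock)=38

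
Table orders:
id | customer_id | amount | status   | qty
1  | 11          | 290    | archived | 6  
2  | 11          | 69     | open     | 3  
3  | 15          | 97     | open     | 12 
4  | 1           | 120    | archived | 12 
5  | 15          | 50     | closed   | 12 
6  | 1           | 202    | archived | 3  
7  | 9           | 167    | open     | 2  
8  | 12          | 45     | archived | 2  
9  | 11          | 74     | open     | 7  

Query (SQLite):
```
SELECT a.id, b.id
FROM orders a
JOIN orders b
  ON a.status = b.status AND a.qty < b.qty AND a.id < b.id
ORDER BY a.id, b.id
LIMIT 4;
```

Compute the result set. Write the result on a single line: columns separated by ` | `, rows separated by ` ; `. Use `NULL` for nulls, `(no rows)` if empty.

1 | 4 ; 2 | 3 ; 2 | 9 ; 7 | 9

Pairs (a,b) with same status, a.qty < b.qty, a.id < b.id.
status groups: archived:{1,4,6,8} closed:{5} open:{2,3,7,9}
Ordered by (a.id, b.id); first 4.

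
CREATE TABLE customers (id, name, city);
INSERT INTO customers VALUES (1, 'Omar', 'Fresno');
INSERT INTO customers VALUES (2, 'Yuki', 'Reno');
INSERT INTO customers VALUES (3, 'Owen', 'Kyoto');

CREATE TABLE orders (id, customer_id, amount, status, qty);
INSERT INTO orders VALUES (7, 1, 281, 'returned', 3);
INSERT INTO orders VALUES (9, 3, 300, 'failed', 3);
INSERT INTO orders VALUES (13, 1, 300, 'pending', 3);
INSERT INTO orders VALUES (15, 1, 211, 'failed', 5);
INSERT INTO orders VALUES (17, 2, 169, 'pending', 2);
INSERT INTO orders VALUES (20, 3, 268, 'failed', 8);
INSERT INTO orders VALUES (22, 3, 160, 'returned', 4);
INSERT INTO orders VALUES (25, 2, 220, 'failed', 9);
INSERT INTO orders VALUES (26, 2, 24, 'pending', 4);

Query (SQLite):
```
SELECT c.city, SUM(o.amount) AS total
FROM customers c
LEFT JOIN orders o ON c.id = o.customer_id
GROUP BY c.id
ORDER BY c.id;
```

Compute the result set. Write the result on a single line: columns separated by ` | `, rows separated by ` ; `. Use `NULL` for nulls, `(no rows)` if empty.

Fresno | 792 ; Reno | 413 ; Kyoto | 728

LEFT JOIN keeps every customers row; unmatched ones get NULL for orders columns.
Group by customers.id and compute SUM(o.amount). SUM over an all-NULL group is NULL.
  1: ids {7, 13, 15} → SUM(o.amount)=792
  2: ids {17, 25, 26} → SUM(o.amount)=413
  3: ids {9, 20, 22} → SUM(o.amount)=728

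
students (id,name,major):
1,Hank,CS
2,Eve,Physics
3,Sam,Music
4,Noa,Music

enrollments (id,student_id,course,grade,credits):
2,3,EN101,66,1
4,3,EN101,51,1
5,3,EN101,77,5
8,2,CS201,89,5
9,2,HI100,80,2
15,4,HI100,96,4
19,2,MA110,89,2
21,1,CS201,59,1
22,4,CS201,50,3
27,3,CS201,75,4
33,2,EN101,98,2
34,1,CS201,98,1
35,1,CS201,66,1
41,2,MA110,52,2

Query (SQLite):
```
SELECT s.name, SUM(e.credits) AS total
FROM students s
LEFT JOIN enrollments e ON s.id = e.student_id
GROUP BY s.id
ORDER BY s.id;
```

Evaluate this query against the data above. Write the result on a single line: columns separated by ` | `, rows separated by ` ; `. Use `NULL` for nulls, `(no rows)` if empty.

LEFT JOIN keeps every students row; unmatched ones get NULL for enrollments columns.
Group by students.id and compute SUM(e.credits). SUM over an all-NULL group is NULL.
  1: ids {21, 34, 35} → SUM(e.credits)=3
  2: ids {8, 9, 19, 33, 41} → SUM(e.credits)=13
  3: ids {2, 4, 5, 27} → SUM(e.credits)=11
  4: ids {15, 22} → SUM(e.credits)=7

Hank | 3 ; Eve | 13 ; Sam | 11 ; Noa | 7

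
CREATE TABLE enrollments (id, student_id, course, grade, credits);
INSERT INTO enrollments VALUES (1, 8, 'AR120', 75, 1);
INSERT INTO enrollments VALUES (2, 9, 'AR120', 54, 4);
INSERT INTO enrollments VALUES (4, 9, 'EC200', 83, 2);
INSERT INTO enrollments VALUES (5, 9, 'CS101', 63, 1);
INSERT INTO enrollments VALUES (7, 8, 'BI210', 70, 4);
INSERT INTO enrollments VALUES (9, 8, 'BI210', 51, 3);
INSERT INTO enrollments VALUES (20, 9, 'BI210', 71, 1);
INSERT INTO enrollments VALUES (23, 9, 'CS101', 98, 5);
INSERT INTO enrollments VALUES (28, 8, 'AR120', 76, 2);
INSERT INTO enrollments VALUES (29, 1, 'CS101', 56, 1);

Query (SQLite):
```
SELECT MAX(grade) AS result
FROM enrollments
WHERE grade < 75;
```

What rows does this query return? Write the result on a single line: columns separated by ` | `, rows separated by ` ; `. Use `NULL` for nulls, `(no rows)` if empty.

Rows where grade < 75 → grade values: [54, 63, 70, 51, 71, 56].
MAX of non-NULL values = 71.

71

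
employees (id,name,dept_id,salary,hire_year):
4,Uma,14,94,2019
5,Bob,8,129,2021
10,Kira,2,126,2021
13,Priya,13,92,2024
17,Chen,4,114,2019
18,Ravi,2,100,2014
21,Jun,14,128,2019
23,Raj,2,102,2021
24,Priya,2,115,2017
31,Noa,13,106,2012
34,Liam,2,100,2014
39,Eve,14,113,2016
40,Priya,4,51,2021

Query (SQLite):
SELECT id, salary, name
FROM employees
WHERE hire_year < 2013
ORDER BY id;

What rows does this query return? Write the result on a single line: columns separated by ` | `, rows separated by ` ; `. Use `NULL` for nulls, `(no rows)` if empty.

31 | 106 | Noa

hire_year < 2013: ids {31}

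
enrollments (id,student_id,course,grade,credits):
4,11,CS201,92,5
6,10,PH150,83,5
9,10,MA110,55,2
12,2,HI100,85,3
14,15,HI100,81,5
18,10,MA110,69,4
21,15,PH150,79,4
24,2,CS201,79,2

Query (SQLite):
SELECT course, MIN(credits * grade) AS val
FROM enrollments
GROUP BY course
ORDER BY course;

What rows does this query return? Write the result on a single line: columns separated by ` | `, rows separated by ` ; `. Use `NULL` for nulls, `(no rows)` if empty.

For each row compute credits * grade.
Group by course; take MIN of the expression per group.
  CS201: ids {4, 24} → MIN(credits * grade)=158
  HI100: ids {12, 14} → MIN(credits * grade)=255
  MA110: ids {9, 18} → MIN(credits * grade)=110
  PH150: ids {6, 21} → MIN(credits * grade)=316

CS201 | 158 ; HI100 | 255 ; MA110 | 110 ; PH150 | 316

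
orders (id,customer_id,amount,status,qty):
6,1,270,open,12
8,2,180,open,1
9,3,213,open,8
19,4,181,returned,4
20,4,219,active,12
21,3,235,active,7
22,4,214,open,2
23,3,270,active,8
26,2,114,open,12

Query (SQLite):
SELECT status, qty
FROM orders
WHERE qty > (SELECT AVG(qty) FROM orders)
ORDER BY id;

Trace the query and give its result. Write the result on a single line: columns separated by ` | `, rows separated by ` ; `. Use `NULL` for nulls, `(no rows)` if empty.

open | 12 ; open | 8 ; active | 12 ; active | 8 ; open | 12

Scalar subquery: AVG(qty) over all orders rows = 7.333333 (≈; comparison uses full precision).
Keep rows where qty > that value.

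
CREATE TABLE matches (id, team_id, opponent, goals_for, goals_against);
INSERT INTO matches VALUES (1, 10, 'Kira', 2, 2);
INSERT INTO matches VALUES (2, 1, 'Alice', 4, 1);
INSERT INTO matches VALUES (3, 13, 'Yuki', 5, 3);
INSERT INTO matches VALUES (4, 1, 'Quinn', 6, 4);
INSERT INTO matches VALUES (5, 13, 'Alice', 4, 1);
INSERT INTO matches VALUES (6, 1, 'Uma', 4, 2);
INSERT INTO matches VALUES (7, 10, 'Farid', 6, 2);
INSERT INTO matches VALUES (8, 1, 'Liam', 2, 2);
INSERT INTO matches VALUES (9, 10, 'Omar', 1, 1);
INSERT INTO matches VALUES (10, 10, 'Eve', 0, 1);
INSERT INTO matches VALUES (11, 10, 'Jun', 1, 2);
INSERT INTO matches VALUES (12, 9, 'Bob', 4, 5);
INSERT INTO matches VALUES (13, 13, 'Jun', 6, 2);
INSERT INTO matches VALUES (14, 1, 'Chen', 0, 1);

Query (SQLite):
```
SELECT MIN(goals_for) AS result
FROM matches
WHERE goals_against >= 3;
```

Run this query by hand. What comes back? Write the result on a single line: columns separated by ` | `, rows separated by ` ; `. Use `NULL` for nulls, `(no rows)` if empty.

4

Rows where goals_against >= 3 → goals_for values: [5, 6, 4].
MIN of non-NULL values = 4.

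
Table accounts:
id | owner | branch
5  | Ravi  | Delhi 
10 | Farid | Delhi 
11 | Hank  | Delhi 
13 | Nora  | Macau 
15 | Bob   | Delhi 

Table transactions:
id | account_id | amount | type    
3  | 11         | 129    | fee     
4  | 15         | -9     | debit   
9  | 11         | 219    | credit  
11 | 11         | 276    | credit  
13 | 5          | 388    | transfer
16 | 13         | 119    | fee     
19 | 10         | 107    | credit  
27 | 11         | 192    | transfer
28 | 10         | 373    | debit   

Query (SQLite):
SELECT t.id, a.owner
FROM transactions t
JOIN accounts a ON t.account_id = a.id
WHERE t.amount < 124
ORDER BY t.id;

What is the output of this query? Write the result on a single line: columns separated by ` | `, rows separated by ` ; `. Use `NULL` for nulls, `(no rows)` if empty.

4 | Bob ; 16 | Nora ; 19 | Farid

Each transactions row matches the accounts row where account_id = accounts.id.
Then keep rows with t.amount < 124.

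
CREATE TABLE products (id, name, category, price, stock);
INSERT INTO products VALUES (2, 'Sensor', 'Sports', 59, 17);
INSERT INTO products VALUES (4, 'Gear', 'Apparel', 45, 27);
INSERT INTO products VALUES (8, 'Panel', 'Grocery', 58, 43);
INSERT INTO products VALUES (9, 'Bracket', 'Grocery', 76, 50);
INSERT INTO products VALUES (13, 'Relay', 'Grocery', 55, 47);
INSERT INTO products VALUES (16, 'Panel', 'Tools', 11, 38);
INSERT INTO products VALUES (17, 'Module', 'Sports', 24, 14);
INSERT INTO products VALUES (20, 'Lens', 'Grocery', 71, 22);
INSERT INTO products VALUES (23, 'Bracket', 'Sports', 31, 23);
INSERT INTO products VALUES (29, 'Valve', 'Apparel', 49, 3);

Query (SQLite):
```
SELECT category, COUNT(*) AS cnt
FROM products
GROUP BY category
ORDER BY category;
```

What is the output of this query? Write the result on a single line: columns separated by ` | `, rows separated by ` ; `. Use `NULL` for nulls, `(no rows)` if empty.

Apparel | 2 ; Grocery | 4 ; Sports | 3 ; Tools | 1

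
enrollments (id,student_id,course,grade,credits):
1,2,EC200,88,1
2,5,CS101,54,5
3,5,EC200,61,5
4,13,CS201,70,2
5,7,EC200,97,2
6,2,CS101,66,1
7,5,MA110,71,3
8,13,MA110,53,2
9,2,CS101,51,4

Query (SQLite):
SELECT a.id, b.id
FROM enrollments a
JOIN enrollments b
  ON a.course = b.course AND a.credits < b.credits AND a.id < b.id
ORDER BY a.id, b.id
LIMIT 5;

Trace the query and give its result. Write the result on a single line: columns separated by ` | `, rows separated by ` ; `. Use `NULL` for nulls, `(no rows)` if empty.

Pairs (a,b) with same course, a.credits < b.credits, a.id < b.id.
course groups: CS101:{2,6,9} CS201:{4} EC200:{1,3,5} MA110:{7,8}
Ordered by (a.id, b.id); first 5.

1 | 3 ; 1 | 5 ; 6 | 9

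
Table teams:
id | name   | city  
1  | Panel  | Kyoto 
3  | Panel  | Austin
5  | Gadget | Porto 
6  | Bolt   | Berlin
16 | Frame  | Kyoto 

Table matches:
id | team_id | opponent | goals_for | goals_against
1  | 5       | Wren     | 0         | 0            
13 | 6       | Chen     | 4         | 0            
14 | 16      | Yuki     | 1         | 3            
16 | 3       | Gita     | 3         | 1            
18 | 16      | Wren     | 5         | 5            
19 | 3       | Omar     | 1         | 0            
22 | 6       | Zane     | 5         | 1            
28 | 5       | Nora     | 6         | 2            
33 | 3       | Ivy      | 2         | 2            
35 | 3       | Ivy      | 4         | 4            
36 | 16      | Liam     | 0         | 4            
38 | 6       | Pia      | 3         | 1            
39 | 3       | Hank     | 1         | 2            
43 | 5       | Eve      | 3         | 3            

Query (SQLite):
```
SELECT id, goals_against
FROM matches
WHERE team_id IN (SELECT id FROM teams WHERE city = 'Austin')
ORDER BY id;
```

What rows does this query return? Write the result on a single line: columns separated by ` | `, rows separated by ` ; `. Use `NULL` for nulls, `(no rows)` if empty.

16 | 1 ; 19 | 0 ; 33 | 2 ; 35 | 4 ; 39 | 2

Inner query: teams.id where city = 'Austin'.
Outer: keep matches rows whose team_id is in that set.
Inner query → {3}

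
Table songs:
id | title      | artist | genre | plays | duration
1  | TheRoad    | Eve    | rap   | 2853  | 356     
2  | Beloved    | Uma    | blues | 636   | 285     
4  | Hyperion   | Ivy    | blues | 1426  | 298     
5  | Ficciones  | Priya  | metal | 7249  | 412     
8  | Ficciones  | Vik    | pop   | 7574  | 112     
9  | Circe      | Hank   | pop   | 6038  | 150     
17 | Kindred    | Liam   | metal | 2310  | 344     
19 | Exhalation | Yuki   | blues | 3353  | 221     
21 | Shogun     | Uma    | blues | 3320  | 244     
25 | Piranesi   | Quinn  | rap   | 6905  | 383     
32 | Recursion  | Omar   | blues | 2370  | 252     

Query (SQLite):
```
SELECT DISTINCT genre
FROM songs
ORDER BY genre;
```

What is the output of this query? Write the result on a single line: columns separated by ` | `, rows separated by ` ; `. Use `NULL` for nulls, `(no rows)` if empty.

Collect distinct genre values from songs.

blues ; metal ; pop ; rap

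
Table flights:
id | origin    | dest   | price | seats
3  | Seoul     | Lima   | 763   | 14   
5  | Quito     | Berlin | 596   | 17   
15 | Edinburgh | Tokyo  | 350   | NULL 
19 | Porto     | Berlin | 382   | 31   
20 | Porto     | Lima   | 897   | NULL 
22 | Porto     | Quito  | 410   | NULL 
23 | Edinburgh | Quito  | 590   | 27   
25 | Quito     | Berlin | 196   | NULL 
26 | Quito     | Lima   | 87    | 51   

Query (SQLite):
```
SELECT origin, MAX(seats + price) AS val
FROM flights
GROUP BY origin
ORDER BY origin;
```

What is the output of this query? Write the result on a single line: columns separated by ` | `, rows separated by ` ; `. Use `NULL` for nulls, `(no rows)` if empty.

For each row compute seats + price.
Group by origin; take MAX of the expression per group.
  Edinburgh: ids {15, 23} → MAX(seats + price)=617
  Porto: ids {19, 20, 22} → MAX(seats + price)=413
  Quito: ids {5, 25, 26} → MAX(seats + price)=613
  Seoul: ids {3} → MAX(seats + price)=777

Edinburgh | 617 ; Porto | 413 ; Quito | 613 ; Seoul | 777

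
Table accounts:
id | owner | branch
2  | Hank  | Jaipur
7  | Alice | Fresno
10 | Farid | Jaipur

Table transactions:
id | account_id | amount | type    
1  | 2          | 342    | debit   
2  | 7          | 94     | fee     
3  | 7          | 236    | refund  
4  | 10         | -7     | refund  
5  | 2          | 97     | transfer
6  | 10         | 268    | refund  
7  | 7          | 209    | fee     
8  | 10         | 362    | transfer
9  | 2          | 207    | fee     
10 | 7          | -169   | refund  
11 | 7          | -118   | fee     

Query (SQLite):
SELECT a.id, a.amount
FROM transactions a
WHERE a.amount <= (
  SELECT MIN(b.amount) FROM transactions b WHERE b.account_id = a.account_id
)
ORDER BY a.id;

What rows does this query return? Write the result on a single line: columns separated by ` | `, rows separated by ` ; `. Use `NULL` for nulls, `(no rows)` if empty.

For each transactions row a, compute MIN(amount) over rows sharing a.account_id.
Keep row a if a.amount <= that per-group MIN.
  account_id=2: MIN(amount) = 97
  account_id=7: MIN(amount) = -169
  account_id=10: MIN(amount) = -7

4 | -7 ; 5 | 97 ; 10 | -169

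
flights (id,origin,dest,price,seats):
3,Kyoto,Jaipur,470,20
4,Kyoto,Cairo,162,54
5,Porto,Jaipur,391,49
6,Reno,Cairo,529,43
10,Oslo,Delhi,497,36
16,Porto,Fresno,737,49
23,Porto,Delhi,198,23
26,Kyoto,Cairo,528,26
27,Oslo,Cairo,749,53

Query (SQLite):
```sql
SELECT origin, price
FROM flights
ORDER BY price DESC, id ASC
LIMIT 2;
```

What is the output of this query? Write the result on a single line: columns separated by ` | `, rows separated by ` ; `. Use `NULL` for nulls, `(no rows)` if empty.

Oslo | 749 ; Porto | 737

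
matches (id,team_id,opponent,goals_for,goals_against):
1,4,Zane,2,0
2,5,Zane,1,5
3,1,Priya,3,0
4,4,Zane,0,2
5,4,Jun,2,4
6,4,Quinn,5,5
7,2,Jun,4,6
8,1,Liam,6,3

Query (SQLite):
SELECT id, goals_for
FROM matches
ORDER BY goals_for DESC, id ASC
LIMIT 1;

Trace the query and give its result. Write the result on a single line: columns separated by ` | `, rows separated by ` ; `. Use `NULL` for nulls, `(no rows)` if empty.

8 | 6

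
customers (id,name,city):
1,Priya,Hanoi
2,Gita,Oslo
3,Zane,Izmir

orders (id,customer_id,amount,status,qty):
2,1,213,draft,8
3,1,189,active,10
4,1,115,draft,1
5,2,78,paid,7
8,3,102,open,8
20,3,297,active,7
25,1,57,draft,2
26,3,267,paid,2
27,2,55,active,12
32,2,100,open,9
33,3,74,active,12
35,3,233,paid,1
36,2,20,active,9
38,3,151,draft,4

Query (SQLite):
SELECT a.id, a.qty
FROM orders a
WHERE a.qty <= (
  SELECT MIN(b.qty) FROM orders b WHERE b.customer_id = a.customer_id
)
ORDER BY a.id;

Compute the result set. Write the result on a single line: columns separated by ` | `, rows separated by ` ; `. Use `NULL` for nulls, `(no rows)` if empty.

4 | 1 ; 5 | 7 ; 35 | 1

For each orders row a, compute MIN(qty) over rows sharing a.customer_id.
Keep row a if a.qty <= that per-group MIN.
  customer_id=1: MIN(qty) = 1
  customer_id=2: MIN(qty) = 7
  customer_id=3: MIN(qty) = 1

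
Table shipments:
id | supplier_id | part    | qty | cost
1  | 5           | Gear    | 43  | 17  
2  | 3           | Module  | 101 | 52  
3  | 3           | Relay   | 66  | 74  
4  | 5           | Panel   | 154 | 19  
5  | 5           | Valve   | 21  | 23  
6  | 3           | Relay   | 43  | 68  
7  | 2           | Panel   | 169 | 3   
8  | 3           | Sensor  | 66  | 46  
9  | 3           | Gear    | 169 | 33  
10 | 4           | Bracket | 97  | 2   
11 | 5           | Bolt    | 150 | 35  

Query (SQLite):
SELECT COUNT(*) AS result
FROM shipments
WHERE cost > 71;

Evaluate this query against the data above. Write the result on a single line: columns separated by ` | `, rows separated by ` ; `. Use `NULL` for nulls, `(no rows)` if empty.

1

Rows where cost > 71 → qty values: [66].
COUNT(*) counts rows → 1.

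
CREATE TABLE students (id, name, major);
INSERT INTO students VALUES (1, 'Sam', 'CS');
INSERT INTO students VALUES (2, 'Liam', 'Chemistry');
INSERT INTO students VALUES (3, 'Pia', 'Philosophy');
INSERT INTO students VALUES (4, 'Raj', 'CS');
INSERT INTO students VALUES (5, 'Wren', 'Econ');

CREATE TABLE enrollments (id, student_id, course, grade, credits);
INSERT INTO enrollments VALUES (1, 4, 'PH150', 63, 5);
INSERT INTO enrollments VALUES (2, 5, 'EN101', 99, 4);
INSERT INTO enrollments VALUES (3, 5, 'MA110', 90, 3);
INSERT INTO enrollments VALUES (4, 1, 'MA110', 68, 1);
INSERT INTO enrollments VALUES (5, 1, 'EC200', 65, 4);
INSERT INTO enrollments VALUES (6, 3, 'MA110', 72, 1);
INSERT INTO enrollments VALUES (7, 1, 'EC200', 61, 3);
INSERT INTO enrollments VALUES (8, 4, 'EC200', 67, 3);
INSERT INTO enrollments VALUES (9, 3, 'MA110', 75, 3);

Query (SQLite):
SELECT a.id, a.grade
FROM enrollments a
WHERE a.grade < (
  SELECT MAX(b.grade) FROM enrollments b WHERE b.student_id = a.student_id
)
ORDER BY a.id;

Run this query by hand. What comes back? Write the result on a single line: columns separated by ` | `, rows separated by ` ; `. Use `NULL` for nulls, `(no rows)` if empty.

1 | 63 ; 3 | 90 ; 5 | 65 ; 6 | 72 ; 7 | 61

For each enrollments row a, compute MAX(grade) over rows sharing a.student_id.
Keep row a if a.grade < that per-group MAX.
  student_id=1: MAX(grade) = 68
  student_id=3: MAX(grade) = 75
  student_id=4: MAX(grade) = 67
  student_id=5: MAX(grade) = 99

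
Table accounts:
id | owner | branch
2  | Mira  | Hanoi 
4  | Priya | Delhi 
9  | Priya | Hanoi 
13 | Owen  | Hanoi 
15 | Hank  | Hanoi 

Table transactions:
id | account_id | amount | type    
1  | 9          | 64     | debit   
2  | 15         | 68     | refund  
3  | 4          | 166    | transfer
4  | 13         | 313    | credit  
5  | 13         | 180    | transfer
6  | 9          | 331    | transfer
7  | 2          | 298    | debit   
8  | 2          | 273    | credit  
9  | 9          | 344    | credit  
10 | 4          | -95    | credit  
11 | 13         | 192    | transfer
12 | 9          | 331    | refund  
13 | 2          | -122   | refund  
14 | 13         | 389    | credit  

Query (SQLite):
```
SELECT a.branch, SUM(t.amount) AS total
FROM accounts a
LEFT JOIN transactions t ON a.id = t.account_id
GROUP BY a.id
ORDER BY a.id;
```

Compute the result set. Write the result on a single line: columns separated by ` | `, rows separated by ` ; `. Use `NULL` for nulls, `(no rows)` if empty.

LEFT JOIN keeps every accounts row; unmatched ones get NULL for transactions columns.
Group by accounts.id and compute SUM(t.amount). SUM over an all-NULL group is NULL.
  2: ids {7, 8, 13} → SUM(t.amount)=449
  4: ids {3, 10} → SUM(t.amount)=71
  9: ids {1, 6, 9, 12} → SUM(t.amount)=1070
  13: ids {4, 5, 11, 14} → SUM(t.amount)=1074
  15: ids {2} → SUM(t.amount)=68

Hanoi | 449 ; Delhi | 71 ; Hanoi | 1070 ; Hanoi | 1074 ; Hanoi | 68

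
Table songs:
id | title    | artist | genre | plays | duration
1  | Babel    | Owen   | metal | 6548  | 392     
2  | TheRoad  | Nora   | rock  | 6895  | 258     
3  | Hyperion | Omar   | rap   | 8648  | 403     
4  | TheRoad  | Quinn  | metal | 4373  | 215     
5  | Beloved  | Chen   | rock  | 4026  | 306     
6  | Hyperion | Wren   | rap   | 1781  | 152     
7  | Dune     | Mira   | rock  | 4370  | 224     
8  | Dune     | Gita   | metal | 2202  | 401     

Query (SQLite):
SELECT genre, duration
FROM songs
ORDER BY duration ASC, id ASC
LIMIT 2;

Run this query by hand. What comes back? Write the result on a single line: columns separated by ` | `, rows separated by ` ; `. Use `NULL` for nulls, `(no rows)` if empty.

rap | 152 ; metal | 215

Sort by duration asc, tiebreak id asc: (152, id=6), (215, id=4), (224, id=7), (258, id=2), (306, id=5) …. Take first 2.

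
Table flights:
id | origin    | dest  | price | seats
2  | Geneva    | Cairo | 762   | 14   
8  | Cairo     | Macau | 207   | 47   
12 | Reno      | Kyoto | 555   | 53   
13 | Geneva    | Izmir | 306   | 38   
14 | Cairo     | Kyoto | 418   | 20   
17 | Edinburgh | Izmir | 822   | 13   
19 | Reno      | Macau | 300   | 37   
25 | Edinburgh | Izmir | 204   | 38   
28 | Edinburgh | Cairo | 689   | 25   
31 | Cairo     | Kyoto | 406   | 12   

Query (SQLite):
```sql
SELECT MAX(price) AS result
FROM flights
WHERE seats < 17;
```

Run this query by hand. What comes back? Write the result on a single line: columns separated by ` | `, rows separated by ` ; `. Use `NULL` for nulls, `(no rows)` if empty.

Rows where seats < 17 → price values: [762, 822, 406].
MAX of non-NULL values = 822.

822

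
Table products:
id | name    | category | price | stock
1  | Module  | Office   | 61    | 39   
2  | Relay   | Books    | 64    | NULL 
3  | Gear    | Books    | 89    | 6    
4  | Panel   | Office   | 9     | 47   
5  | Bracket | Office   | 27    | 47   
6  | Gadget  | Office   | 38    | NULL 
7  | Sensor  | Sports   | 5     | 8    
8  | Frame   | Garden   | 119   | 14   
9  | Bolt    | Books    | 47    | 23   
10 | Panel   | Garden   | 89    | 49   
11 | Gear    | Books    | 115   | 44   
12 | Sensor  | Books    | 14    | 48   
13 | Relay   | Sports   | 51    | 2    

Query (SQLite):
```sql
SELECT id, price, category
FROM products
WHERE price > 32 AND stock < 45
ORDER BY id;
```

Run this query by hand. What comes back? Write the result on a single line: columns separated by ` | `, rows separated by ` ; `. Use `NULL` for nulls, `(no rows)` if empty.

price > 32: ids {1, 2, 3, 6, 8, 9, 10, 11, 13}
stock < 45: ids {1, 3, 7, 8, 9, 11, 13}
Combine with AND.

1 | 61 | Office ; 3 | 89 | Books ; 8 | 119 | Garden ; 9 | 47 | Books ; 11 | 115 | Books ; 13 | 51 | Sports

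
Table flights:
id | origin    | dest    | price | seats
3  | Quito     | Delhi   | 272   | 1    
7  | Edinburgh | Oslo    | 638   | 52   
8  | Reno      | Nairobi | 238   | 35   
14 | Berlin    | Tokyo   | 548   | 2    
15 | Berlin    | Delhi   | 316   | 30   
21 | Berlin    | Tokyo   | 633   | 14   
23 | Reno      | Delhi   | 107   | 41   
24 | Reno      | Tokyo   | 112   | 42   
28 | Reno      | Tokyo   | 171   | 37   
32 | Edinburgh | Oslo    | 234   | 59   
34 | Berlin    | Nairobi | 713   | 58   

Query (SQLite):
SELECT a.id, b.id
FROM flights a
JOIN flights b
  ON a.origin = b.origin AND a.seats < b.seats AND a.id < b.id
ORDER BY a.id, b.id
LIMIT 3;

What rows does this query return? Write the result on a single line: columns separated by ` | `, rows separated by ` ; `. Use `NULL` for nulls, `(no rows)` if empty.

Pairs (a,b) with same origin, a.seats < b.seats, a.id < b.id.
origin groups: Berlin:{14,15,21,34} Edinburgh:{7,32} Quito:{3} Reno:{8,23,24,28}
Ordered by (a.id, b.id); first 3.

7 | 32 ; 8 | 23 ; 8 | 24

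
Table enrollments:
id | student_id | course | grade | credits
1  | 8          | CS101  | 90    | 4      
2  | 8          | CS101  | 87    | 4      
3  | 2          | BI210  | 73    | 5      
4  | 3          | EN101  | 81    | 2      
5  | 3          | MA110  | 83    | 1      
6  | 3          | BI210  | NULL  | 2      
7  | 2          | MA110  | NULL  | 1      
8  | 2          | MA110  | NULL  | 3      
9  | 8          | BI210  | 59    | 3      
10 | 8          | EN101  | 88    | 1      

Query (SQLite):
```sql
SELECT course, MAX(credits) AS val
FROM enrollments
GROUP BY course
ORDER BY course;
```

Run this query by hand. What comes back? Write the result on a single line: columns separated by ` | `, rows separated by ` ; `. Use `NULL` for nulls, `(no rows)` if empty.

BI210 | 5 ; CS101 | 4 ; EN101 | 2 ; MA110 | 3

Partition enrollments by course; compute MAX(credits) within each group.
  BI210: ids {3, 6, 9} → MAX(credits)=5
  CS101: ids {1, 2} → MAX(credits)=4
  EN101: ids {4, 10} → MAX(credits)=2
  MA110: ids {5, 7, 8} → MAX(credits)=3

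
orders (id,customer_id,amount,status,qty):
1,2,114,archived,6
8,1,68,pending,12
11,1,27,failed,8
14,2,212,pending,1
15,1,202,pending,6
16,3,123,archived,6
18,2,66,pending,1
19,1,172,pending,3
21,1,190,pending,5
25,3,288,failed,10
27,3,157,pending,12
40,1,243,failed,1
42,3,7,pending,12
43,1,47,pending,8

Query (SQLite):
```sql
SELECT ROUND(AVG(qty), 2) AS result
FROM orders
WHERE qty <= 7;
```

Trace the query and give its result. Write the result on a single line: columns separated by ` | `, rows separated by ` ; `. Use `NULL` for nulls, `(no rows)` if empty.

Rows where qty <= 7 → qty values: [6, 1, 6, 6, 1, 3, 5, 1].
AVG = 29 / 8 (rounded to 2 dp).

3.63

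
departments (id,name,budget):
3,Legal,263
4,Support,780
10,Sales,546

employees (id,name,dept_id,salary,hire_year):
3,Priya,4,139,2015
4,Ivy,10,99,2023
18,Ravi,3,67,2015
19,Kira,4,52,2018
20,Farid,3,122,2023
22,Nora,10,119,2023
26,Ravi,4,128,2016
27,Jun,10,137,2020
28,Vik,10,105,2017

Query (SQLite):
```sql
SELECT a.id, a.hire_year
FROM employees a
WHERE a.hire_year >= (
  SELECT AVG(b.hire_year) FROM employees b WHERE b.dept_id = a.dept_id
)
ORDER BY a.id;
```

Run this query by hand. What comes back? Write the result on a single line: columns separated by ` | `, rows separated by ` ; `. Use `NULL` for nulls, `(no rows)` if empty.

For each employees row a, compute AVG(hire_year) over rows sharing a.dept_id.
Keep row a if a.hire_year >= that per-group AVG.
  dept_id=3: AVG(hire_year) = 2019.0
  dept_id=4: AVG(hire_year) = 2016.333333
  dept_id=10: AVG(hire_year) = 2020.75

4 | 2023 ; 19 | 2018 ; 20 | 2023 ; 22 | 2023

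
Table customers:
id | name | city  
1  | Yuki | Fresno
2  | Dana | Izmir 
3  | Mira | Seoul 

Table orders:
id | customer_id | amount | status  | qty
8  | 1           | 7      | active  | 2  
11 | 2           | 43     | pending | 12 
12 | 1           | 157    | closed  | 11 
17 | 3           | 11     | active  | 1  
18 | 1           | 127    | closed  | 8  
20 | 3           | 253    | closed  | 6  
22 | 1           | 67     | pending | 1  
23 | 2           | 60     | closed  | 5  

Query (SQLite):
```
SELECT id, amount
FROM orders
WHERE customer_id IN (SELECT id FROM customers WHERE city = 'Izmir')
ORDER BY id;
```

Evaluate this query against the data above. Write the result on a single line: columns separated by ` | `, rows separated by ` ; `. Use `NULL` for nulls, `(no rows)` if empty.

11 | 43 ; 23 | 60

Inner query: customers.id where city = 'Izmir'.
Outer: keep orders rows whose customer_id is in that set.
Inner query → {2}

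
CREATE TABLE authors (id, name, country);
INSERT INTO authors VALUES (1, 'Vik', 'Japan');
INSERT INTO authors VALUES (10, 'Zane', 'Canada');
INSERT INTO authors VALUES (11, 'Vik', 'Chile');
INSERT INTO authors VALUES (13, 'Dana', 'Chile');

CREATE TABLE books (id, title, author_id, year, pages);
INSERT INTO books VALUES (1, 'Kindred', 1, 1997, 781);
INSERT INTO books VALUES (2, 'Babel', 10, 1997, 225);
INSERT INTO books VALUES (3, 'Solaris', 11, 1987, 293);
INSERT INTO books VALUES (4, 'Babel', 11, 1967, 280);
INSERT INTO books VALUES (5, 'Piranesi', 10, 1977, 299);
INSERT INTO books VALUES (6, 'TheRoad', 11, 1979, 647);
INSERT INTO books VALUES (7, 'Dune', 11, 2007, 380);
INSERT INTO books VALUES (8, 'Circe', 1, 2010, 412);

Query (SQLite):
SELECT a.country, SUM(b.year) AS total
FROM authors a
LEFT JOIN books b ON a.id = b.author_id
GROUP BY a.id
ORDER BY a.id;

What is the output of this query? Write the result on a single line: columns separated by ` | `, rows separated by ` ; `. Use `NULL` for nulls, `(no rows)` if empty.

Japan | 4007 ; Canada | 3974 ; Chile | 7940 ; Chile | NULL

LEFT JOIN keeps every authors row; unmatched ones get NULL for books columns.
Group by authors.id and compute SUM(b.year). SUM over an all-NULL group is NULL.
  1: ids {1, 8} → SUM(b.year)=4007
  10: ids {2, 5} → SUM(b.year)=3974
  11: ids {3, 4, 6, 7} → SUM(b.year)=7940
  13: ids {—} → SUM(b.year)=NULL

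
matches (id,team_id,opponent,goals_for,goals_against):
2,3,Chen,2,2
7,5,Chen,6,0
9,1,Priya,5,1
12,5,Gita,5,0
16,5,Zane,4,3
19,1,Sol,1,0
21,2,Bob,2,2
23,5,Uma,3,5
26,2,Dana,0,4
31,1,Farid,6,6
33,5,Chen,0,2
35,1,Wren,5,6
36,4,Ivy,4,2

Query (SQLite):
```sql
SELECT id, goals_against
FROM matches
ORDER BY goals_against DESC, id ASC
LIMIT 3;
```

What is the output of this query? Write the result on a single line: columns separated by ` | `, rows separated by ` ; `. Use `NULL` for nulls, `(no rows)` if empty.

31 | 6 ; 35 | 6 ; 23 | 5

Sort by goals_against desc, tiebreak id asc: (6, id=31), (6, id=35), (5, id=23), (4, id=26), (3, id=16), (2, id=2) …. Take first 3.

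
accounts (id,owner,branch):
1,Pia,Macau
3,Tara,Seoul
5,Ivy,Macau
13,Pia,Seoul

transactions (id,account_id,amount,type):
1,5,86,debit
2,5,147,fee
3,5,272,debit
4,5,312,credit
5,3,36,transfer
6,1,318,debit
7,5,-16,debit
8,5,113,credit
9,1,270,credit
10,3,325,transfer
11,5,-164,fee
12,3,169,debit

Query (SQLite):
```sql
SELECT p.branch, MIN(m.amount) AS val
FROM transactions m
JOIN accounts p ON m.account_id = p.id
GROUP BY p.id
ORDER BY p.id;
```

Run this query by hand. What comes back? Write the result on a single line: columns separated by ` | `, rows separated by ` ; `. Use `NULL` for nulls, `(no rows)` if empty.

Macau | 270 ; Seoul | 36 ; Macau | -164

Join each transactions row to its accounts via account_id.
Group joined rows by accounts.id; compute MIN(m.amount) per group.
  1: ids {6, 9} → MIN(m.amount)=270
  3: ids {5, 10, 12} → MIN(m.amount)=36
  5: ids {1, 2, 3, 4, 7, 8, 11} → MIN(m.amount)=-164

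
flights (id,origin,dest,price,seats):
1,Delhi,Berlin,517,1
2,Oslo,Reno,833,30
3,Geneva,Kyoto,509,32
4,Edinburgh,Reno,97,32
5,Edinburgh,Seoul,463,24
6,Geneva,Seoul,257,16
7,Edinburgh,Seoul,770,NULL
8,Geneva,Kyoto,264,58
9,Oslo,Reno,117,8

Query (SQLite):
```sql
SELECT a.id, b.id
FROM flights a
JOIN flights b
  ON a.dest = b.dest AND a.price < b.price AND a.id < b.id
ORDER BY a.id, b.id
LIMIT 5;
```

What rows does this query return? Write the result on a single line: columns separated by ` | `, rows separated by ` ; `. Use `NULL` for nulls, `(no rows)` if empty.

Pairs (a,b) with same dest, a.price < b.price, a.id < b.id.
dest groups: Berlin:{1} Kyoto:{3,8} Reno:{2,4,9} Seoul:{5,6,7}
Ordered by (a.id, b.id); first 5.

4 | 9 ; 5 | 7 ; 6 | 7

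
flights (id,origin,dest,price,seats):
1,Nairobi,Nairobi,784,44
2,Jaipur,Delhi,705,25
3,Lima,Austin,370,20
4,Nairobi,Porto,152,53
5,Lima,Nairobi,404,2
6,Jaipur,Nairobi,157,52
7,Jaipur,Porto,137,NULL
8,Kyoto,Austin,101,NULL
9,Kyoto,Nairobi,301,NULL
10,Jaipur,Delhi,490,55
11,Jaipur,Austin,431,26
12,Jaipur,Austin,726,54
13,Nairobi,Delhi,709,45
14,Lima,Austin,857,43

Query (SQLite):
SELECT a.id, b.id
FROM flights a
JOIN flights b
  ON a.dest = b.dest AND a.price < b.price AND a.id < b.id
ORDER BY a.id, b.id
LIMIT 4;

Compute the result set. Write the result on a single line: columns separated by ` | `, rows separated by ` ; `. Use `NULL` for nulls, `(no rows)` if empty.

Pairs (a,b) with same dest, a.price < b.price, a.id < b.id.
dest groups: Austin:{3,8,11,12,14} Delhi:{2,10,13} Nairobi:{1,5,6,9} Porto:{4,7}
Ordered by (a.id, b.id); first 4.

2 | 13 ; 3 | 11 ; 3 | 12 ; 3 | 14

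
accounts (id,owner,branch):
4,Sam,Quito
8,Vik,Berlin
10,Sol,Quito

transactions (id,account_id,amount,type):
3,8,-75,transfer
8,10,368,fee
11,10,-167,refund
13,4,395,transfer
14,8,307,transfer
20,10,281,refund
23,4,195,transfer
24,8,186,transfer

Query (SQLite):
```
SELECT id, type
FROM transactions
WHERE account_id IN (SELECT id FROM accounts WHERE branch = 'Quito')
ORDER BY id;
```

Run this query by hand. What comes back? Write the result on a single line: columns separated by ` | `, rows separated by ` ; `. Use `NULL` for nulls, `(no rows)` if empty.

8 | fee ; 11 | refund ; 13 | transfer ; 20 | refund ; 23 | transfer

Inner query: accounts.id where branch = 'Quito'.
Outer: keep transactions rows whose account_id is in that set.
Inner query → {4, 10}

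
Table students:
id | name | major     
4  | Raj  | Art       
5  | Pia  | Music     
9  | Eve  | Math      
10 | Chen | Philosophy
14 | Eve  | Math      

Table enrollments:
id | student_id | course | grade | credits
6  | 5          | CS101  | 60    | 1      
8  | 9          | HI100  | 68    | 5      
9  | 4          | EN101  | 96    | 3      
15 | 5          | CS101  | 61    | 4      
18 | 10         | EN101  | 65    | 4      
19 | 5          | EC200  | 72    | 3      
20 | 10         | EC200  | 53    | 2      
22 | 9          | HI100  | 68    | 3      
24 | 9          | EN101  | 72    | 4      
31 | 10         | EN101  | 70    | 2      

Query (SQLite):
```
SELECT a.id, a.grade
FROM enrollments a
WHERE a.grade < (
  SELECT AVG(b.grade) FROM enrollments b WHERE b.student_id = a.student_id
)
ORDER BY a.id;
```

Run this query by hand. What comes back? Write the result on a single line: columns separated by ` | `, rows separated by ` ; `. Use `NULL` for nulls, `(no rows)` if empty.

For each enrollments row a, compute AVG(grade) over rows sharing a.student_id.
Keep row a if a.grade < that per-group AVG.
  student_id=4: AVG(grade) = 96.0
  student_id=5: AVG(grade) = 64.333333
  student_id=9: AVG(grade) = 69.333333
  student_id=10: AVG(grade) = 62.666667

6 | 60 ; 8 | 68 ; 15 | 61 ; 20 | 53 ; 22 | 68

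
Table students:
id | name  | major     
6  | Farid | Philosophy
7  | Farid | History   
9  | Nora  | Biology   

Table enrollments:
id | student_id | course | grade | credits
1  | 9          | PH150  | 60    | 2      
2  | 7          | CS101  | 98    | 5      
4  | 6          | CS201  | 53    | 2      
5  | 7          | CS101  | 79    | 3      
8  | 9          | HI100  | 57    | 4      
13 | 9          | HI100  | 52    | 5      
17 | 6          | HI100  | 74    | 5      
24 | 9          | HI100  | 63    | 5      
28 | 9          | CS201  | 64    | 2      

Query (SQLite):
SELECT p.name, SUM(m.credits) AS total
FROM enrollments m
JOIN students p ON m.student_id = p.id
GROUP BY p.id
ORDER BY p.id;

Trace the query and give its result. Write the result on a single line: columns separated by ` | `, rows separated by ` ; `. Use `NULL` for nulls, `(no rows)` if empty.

Join each enrollments row to its students via student_id.
Group joined rows by students.id; compute SUM(m.credits) per group.
  6: ids {4, 17} → SUM(m.credits)=7
  7: ids {2, 5} → SUM(m.credits)=8
  9: ids {1, 8, 13, 24, 28} → SUM(m.credits)=18

Farid | 7 ; Farid | 8 ; Nora | 18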